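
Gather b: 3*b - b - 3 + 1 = 2*b - 2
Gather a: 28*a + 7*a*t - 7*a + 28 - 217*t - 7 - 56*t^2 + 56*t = a*(7*t + 21) - 56*t^2 - 161*t + 21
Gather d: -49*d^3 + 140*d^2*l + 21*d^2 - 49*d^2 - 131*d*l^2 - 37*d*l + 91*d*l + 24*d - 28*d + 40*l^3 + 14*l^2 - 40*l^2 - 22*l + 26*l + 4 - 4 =-49*d^3 + d^2*(140*l - 28) + d*(-131*l^2 + 54*l - 4) + 40*l^3 - 26*l^2 + 4*l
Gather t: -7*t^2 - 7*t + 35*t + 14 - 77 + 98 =-7*t^2 + 28*t + 35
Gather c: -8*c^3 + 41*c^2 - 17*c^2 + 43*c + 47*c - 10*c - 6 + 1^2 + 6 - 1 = -8*c^3 + 24*c^2 + 80*c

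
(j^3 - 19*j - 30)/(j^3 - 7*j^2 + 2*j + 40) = (j + 3)/(j - 4)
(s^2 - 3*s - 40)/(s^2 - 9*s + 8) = (s + 5)/(s - 1)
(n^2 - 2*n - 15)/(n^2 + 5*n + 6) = (n - 5)/(n + 2)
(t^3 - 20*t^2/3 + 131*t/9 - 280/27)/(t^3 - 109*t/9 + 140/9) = (t - 8/3)/(t + 4)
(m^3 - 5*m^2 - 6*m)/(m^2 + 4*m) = (m^2 - 5*m - 6)/(m + 4)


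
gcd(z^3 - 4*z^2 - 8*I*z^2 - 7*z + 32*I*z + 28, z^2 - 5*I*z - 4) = z - I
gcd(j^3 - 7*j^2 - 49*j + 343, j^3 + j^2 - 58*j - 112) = j + 7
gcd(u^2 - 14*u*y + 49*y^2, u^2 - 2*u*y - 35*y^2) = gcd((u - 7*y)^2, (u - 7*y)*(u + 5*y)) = -u + 7*y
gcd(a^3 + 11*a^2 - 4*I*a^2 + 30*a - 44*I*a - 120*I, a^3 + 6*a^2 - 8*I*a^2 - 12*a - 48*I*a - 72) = a + 6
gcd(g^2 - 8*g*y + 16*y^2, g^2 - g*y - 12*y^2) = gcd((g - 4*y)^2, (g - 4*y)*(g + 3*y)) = -g + 4*y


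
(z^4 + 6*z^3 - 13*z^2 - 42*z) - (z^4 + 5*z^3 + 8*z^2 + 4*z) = z^3 - 21*z^2 - 46*z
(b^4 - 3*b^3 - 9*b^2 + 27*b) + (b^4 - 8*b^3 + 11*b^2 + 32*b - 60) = 2*b^4 - 11*b^3 + 2*b^2 + 59*b - 60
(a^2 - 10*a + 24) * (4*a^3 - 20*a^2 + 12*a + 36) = 4*a^5 - 60*a^4 + 308*a^3 - 564*a^2 - 72*a + 864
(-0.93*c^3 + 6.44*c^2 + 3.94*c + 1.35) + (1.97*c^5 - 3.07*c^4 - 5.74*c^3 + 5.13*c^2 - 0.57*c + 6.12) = 1.97*c^5 - 3.07*c^4 - 6.67*c^3 + 11.57*c^2 + 3.37*c + 7.47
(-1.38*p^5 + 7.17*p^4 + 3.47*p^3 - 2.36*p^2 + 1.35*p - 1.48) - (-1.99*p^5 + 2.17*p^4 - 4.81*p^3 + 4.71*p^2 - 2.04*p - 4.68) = 0.61*p^5 + 5.0*p^4 + 8.28*p^3 - 7.07*p^2 + 3.39*p + 3.2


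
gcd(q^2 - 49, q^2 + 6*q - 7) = q + 7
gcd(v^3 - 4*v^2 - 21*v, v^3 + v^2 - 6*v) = v^2 + 3*v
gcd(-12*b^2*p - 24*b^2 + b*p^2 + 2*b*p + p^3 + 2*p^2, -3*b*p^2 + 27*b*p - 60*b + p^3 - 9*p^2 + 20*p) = -3*b + p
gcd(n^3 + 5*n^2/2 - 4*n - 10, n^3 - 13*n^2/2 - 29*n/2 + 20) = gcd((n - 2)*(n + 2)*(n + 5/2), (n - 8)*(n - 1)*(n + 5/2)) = n + 5/2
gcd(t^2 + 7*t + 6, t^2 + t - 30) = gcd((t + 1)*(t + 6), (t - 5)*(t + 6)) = t + 6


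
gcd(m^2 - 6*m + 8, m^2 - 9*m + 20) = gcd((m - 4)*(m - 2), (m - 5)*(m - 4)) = m - 4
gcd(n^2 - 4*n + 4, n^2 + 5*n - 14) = n - 2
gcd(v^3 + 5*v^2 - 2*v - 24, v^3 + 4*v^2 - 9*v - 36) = v^2 + 7*v + 12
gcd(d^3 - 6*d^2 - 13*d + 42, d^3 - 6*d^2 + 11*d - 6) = d - 2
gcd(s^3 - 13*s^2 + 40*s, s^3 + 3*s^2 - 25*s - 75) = s - 5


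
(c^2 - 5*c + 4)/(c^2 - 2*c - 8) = (c - 1)/(c + 2)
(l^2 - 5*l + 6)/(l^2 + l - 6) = (l - 3)/(l + 3)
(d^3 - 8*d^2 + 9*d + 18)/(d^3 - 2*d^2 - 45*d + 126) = (d + 1)/(d + 7)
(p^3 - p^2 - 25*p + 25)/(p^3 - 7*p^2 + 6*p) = (p^2 - 25)/(p*(p - 6))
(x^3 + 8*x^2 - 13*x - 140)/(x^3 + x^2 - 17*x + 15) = (x^2 + 3*x - 28)/(x^2 - 4*x + 3)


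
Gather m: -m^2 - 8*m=-m^2 - 8*m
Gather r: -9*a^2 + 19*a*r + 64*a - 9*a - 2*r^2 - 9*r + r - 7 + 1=-9*a^2 + 55*a - 2*r^2 + r*(19*a - 8) - 6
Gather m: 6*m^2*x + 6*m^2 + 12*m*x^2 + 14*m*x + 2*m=m^2*(6*x + 6) + m*(12*x^2 + 14*x + 2)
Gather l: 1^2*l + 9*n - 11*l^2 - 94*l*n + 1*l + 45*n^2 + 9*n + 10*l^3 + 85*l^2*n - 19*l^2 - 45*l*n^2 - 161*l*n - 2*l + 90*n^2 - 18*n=10*l^3 + l^2*(85*n - 30) + l*(-45*n^2 - 255*n) + 135*n^2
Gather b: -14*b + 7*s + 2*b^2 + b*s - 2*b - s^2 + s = 2*b^2 + b*(s - 16) - s^2 + 8*s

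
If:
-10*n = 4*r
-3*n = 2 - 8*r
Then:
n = -2/23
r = 5/23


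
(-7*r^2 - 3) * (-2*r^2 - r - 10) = 14*r^4 + 7*r^3 + 76*r^2 + 3*r + 30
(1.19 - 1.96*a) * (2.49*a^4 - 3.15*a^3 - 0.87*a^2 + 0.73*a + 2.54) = -4.8804*a^5 + 9.1371*a^4 - 2.0433*a^3 - 2.4661*a^2 - 4.1097*a + 3.0226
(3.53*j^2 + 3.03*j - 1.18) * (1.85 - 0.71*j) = -2.5063*j^3 + 4.3792*j^2 + 6.4433*j - 2.183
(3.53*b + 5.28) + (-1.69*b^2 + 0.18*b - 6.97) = -1.69*b^2 + 3.71*b - 1.69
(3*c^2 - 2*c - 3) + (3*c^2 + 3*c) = 6*c^2 + c - 3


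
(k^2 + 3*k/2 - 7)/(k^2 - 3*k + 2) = (k + 7/2)/(k - 1)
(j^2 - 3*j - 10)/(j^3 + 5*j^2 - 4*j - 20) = (j - 5)/(j^2 + 3*j - 10)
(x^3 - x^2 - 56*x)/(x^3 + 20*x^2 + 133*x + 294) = x*(x - 8)/(x^2 + 13*x + 42)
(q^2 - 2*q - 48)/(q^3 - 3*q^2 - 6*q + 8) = (q^2 - 2*q - 48)/(q^3 - 3*q^2 - 6*q + 8)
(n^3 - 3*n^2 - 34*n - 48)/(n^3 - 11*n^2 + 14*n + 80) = (n + 3)/(n - 5)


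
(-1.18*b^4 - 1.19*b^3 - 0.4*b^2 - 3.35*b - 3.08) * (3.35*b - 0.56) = -3.953*b^5 - 3.3257*b^4 - 0.6736*b^3 - 10.9985*b^2 - 8.442*b + 1.7248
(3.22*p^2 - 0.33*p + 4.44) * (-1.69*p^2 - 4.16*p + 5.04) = -5.4418*p^4 - 12.8375*p^3 + 10.098*p^2 - 20.1336*p + 22.3776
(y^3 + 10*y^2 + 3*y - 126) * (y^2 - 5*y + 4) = y^5 + 5*y^4 - 43*y^3 - 101*y^2 + 642*y - 504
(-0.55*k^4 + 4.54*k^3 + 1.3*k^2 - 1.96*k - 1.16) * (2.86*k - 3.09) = -1.573*k^5 + 14.6839*k^4 - 10.3106*k^3 - 9.6226*k^2 + 2.7388*k + 3.5844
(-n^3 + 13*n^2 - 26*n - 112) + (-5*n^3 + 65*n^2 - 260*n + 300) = -6*n^3 + 78*n^2 - 286*n + 188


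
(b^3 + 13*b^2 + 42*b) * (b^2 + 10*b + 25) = b^5 + 23*b^4 + 197*b^3 + 745*b^2 + 1050*b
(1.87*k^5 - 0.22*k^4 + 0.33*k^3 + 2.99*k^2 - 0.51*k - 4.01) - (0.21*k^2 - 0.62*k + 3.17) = 1.87*k^5 - 0.22*k^4 + 0.33*k^3 + 2.78*k^2 + 0.11*k - 7.18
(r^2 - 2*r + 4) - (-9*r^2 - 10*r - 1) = 10*r^2 + 8*r + 5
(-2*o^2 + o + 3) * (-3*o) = 6*o^3 - 3*o^2 - 9*o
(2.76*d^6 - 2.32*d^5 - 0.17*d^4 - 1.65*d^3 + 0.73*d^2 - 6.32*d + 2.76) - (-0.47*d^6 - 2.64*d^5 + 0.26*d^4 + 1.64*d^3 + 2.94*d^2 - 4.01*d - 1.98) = 3.23*d^6 + 0.32*d^5 - 0.43*d^4 - 3.29*d^3 - 2.21*d^2 - 2.31*d + 4.74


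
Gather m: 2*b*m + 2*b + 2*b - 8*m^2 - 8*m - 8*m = 4*b - 8*m^2 + m*(2*b - 16)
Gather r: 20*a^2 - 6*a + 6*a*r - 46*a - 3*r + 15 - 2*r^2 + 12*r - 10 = 20*a^2 - 52*a - 2*r^2 + r*(6*a + 9) + 5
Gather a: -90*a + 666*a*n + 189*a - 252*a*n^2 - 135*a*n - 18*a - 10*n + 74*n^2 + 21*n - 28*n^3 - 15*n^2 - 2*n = a*(-252*n^2 + 531*n + 81) - 28*n^3 + 59*n^2 + 9*n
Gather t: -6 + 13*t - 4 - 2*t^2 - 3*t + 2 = -2*t^2 + 10*t - 8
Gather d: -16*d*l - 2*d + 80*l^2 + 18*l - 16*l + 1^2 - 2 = d*(-16*l - 2) + 80*l^2 + 2*l - 1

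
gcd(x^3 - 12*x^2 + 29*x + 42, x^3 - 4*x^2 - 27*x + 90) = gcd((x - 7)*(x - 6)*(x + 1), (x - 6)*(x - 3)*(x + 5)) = x - 6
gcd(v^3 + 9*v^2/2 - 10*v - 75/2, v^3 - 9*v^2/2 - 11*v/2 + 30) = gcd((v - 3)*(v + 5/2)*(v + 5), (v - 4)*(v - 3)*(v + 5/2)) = v^2 - v/2 - 15/2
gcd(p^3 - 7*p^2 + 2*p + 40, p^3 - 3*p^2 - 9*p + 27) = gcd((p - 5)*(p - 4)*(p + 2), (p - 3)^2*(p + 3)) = 1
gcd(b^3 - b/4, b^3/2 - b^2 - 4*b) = b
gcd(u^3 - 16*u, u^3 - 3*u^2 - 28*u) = u^2 + 4*u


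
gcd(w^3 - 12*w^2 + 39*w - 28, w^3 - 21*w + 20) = w^2 - 5*w + 4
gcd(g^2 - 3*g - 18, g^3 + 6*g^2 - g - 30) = g + 3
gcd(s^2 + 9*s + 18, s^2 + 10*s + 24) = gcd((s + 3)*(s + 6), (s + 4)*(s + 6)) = s + 6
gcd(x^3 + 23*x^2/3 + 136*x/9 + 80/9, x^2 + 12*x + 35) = x + 5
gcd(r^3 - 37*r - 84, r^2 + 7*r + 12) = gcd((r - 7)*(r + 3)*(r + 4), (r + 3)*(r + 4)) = r^2 + 7*r + 12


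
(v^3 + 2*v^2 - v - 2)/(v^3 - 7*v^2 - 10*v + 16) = (v + 1)/(v - 8)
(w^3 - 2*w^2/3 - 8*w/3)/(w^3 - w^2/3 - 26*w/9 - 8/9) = 3*w/(3*w + 1)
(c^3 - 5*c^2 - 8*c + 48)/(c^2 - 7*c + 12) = (c^2 - c - 12)/(c - 3)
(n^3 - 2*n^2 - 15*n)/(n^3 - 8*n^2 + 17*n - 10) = n*(n + 3)/(n^2 - 3*n + 2)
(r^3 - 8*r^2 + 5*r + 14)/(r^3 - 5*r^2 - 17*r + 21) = (r^2 - r - 2)/(r^2 + 2*r - 3)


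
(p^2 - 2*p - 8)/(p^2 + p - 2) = (p - 4)/(p - 1)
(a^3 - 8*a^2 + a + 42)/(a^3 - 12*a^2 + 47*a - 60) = (a^2 - 5*a - 14)/(a^2 - 9*a + 20)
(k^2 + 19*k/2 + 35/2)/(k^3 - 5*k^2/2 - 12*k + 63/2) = (2*k^2 + 19*k + 35)/(2*k^3 - 5*k^2 - 24*k + 63)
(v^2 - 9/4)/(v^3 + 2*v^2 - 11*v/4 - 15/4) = (2*v + 3)/(2*v^2 + 7*v + 5)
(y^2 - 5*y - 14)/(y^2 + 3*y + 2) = (y - 7)/(y + 1)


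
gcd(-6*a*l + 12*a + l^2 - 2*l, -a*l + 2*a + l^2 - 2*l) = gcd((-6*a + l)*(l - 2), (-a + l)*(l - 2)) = l - 2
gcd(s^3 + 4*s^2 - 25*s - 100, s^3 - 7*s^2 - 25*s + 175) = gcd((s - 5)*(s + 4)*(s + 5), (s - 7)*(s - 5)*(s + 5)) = s^2 - 25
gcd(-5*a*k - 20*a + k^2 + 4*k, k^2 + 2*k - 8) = k + 4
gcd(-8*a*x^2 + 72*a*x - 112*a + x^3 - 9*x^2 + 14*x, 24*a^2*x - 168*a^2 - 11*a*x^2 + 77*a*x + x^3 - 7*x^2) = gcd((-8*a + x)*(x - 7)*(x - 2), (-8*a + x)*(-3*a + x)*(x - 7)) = -8*a*x + 56*a + x^2 - 7*x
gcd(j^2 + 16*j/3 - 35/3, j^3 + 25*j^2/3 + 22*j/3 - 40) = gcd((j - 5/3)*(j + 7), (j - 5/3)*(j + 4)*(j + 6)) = j - 5/3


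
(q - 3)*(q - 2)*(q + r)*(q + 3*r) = q^4 + 4*q^3*r - 5*q^3 + 3*q^2*r^2 - 20*q^2*r + 6*q^2 - 15*q*r^2 + 24*q*r + 18*r^2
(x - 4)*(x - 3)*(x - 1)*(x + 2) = x^4 - 6*x^3 + 3*x^2 + 26*x - 24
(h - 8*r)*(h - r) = h^2 - 9*h*r + 8*r^2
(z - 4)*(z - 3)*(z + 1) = z^3 - 6*z^2 + 5*z + 12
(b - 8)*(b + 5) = b^2 - 3*b - 40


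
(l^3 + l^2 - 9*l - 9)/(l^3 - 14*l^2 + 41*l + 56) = (l^2 - 9)/(l^2 - 15*l + 56)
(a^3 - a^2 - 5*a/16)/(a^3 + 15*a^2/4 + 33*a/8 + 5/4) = a*(16*a^2 - 16*a - 5)/(2*(8*a^3 + 30*a^2 + 33*a + 10))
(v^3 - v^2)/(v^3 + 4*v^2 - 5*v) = v/(v + 5)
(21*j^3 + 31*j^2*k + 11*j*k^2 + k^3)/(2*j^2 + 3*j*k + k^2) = (21*j^2 + 10*j*k + k^2)/(2*j + k)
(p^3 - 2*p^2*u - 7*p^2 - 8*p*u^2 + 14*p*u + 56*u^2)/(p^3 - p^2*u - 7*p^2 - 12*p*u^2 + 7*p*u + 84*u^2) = (p + 2*u)/(p + 3*u)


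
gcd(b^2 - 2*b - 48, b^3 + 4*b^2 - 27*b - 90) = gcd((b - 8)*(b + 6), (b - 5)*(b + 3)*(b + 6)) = b + 6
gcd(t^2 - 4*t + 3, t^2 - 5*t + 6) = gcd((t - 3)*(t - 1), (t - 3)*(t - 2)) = t - 3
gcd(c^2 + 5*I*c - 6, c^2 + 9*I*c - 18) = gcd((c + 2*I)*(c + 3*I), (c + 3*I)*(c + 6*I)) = c + 3*I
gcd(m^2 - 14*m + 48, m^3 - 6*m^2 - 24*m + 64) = m - 8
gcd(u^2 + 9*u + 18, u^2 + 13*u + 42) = u + 6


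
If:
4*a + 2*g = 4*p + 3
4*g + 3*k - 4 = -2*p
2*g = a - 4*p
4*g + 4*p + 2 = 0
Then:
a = 7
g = -9/2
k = 14/3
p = 4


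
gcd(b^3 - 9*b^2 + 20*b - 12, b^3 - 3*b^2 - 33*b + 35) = b - 1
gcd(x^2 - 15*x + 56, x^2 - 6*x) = 1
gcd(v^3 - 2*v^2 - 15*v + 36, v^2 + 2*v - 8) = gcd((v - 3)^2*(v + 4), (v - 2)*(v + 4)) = v + 4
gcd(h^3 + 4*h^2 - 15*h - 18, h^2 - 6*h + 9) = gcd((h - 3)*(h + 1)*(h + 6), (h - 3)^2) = h - 3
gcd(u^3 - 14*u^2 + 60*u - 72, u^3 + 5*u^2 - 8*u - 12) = u - 2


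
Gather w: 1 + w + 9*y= w + 9*y + 1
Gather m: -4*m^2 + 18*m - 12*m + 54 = -4*m^2 + 6*m + 54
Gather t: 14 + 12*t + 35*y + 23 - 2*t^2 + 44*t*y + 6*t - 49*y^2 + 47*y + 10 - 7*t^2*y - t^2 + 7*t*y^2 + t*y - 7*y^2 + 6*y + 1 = t^2*(-7*y - 3) + t*(7*y^2 + 45*y + 18) - 56*y^2 + 88*y + 48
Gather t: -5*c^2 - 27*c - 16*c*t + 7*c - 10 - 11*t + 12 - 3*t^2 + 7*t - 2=-5*c^2 - 20*c - 3*t^2 + t*(-16*c - 4)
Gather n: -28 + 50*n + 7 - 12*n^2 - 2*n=-12*n^2 + 48*n - 21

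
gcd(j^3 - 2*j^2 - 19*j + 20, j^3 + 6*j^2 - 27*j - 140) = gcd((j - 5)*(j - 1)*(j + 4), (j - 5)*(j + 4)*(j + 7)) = j^2 - j - 20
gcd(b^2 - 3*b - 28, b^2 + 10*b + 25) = 1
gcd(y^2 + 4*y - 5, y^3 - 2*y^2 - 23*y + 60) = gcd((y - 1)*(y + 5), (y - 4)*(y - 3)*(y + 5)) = y + 5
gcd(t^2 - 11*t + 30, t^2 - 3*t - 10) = t - 5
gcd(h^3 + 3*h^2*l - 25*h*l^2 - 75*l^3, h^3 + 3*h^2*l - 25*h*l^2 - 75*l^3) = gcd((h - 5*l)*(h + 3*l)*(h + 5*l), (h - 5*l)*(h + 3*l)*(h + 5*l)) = h^3 + 3*h^2*l - 25*h*l^2 - 75*l^3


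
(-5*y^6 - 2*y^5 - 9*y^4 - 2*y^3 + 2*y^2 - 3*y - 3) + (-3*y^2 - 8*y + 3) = -5*y^6 - 2*y^5 - 9*y^4 - 2*y^3 - y^2 - 11*y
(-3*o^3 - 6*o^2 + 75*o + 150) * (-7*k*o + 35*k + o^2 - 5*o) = 21*k*o^4 - 63*k*o^3 - 735*k*o^2 + 1575*k*o + 5250*k - 3*o^5 + 9*o^4 + 105*o^3 - 225*o^2 - 750*o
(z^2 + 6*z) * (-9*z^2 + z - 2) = -9*z^4 - 53*z^3 + 4*z^2 - 12*z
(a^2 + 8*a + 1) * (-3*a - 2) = -3*a^3 - 26*a^2 - 19*a - 2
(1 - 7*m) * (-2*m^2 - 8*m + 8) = 14*m^3 + 54*m^2 - 64*m + 8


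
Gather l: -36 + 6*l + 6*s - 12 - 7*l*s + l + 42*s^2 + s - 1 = l*(7 - 7*s) + 42*s^2 + 7*s - 49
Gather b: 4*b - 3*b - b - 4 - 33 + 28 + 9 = 0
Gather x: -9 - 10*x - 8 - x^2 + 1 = -x^2 - 10*x - 16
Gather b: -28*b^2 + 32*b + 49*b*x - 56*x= -28*b^2 + b*(49*x + 32) - 56*x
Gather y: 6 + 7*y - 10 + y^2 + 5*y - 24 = y^2 + 12*y - 28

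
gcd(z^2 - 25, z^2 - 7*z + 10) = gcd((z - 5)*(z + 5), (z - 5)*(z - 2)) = z - 5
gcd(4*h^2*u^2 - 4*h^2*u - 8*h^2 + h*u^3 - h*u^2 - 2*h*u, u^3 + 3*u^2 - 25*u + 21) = 1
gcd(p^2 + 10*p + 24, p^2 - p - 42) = p + 6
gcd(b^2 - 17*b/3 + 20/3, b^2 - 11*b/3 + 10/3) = b - 5/3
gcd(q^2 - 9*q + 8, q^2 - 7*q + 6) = q - 1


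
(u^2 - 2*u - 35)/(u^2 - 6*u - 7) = (u + 5)/(u + 1)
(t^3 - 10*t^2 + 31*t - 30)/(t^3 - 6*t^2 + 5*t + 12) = (t^2 - 7*t + 10)/(t^2 - 3*t - 4)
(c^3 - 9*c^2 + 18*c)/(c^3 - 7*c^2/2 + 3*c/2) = 2*(c - 6)/(2*c - 1)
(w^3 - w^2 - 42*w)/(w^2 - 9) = w*(w^2 - w - 42)/(w^2 - 9)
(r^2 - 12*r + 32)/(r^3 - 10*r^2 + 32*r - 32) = (r - 8)/(r^2 - 6*r + 8)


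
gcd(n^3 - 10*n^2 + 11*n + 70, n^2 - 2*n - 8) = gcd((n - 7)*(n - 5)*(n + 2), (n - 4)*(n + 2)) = n + 2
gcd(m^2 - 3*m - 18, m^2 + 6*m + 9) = m + 3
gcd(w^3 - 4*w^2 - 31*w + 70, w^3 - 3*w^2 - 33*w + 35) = w^2 - 2*w - 35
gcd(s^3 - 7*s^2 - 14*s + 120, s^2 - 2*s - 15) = s - 5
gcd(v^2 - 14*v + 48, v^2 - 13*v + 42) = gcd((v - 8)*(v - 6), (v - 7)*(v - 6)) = v - 6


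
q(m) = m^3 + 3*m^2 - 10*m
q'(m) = 3*m^2 + 6*m - 10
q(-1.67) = 20.41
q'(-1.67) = -11.65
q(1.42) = -5.29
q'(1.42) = 4.57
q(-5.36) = -14.20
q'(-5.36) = 44.03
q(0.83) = -5.66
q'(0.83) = -2.95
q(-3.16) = 30.00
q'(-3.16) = 1.00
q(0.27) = -2.46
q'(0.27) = -8.16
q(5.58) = 211.35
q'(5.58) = 116.89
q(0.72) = -5.27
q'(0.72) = -4.12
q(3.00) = 24.00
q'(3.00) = 35.00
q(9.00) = 882.00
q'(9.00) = 287.00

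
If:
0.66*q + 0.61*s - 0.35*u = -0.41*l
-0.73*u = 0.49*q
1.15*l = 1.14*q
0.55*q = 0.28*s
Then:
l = 0.00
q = 0.00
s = 0.00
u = 0.00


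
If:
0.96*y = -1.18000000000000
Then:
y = -1.23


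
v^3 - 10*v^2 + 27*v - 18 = (v - 6)*(v - 3)*(v - 1)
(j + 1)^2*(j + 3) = j^3 + 5*j^2 + 7*j + 3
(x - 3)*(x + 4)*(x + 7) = x^3 + 8*x^2 - 5*x - 84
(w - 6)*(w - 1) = w^2 - 7*w + 6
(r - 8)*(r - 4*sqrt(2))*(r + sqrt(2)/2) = r^3 - 8*r^2 - 7*sqrt(2)*r^2/2 - 4*r + 28*sqrt(2)*r + 32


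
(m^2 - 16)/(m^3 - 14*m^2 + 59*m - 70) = (m^2 - 16)/(m^3 - 14*m^2 + 59*m - 70)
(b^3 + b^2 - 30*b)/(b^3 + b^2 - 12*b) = (b^2 + b - 30)/(b^2 + b - 12)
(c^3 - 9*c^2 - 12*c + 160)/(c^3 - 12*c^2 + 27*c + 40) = (c + 4)/(c + 1)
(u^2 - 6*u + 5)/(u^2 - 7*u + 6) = (u - 5)/(u - 6)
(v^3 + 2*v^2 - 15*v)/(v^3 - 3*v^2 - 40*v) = (v - 3)/(v - 8)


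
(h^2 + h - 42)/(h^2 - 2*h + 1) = (h^2 + h - 42)/(h^2 - 2*h + 1)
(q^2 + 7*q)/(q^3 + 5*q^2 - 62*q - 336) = q/(q^2 - 2*q - 48)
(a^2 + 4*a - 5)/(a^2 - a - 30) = (a - 1)/(a - 6)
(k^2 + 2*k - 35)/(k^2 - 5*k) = (k + 7)/k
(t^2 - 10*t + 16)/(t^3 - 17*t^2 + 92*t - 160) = (t - 2)/(t^2 - 9*t + 20)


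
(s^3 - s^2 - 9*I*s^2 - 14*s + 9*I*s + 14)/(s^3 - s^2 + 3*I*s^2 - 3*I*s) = (s^2 - 9*I*s - 14)/(s*(s + 3*I))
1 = 1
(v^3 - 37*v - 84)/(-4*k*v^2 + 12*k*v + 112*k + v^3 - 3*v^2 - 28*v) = (v + 3)/(-4*k + v)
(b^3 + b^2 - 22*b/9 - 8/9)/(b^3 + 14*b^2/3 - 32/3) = (b + 1/3)/(b + 4)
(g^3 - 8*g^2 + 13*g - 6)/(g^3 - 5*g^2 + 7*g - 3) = (g - 6)/(g - 3)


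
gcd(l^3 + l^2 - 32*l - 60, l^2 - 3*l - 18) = l - 6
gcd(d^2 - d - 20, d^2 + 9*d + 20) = d + 4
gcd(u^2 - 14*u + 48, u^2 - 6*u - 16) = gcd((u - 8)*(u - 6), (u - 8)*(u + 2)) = u - 8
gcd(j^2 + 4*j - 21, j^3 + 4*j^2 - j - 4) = 1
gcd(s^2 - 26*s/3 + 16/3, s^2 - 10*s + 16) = s - 8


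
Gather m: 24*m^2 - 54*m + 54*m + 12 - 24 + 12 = 24*m^2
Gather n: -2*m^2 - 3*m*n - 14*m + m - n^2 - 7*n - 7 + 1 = -2*m^2 - 13*m - n^2 + n*(-3*m - 7) - 6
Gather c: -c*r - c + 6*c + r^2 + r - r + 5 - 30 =c*(5 - r) + r^2 - 25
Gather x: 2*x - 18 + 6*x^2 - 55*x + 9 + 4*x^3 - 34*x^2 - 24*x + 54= 4*x^3 - 28*x^2 - 77*x + 45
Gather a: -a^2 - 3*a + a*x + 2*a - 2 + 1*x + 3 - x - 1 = -a^2 + a*(x - 1)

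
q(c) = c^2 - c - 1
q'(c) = 2*c - 1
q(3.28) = 6.48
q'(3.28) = 5.56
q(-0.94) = 0.82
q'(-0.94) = -2.88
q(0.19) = -1.15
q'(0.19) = -0.62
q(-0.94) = 0.82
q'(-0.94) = -2.88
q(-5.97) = 40.61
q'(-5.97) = -12.94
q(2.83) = 4.18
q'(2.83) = 4.66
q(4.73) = 16.64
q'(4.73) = 8.46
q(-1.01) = 1.03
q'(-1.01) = -3.02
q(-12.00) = 155.00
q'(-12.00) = -25.00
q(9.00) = 71.00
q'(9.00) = 17.00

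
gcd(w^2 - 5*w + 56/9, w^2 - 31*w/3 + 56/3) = w - 7/3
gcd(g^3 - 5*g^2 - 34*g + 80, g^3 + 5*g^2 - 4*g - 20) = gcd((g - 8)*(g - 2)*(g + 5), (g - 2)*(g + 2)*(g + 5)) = g^2 + 3*g - 10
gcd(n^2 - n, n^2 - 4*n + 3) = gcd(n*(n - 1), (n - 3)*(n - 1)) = n - 1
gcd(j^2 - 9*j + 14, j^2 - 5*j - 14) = j - 7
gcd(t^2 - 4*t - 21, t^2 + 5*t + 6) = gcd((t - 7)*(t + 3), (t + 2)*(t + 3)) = t + 3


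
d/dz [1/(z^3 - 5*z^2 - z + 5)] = (-3*z^2 + 10*z + 1)/(z^3 - 5*z^2 - z + 5)^2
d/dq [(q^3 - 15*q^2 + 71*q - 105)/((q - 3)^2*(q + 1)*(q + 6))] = (-q^4 + 24*q^3 - 72*q^2 - 316*q + 741)/(q^6 + 8*q^5 - 14*q^4 - 156*q^3 + 81*q^2 + 540*q + 324)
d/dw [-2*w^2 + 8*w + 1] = 8 - 4*w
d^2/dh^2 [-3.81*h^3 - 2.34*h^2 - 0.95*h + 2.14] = -22.86*h - 4.68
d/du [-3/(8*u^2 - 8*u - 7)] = 24*(2*u - 1)/(-8*u^2 + 8*u + 7)^2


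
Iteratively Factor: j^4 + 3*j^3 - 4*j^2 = (j)*(j^3 + 3*j^2 - 4*j) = j*(j - 1)*(j^2 + 4*j) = j*(j - 1)*(j + 4)*(j)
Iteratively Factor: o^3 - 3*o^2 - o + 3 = (o - 1)*(o^2 - 2*o - 3) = (o - 1)*(o + 1)*(o - 3)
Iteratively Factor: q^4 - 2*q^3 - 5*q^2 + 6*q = (q - 3)*(q^3 + q^2 - 2*q) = q*(q - 3)*(q^2 + q - 2) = q*(q - 3)*(q + 2)*(q - 1)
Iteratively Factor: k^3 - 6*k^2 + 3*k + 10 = (k - 5)*(k^2 - k - 2) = (k - 5)*(k - 2)*(k + 1)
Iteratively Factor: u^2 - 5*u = (u - 5)*(u)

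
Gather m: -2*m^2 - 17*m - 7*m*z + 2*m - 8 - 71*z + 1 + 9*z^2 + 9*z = -2*m^2 + m*(-7*z - 15) + 9*z^2 - 62*z - 7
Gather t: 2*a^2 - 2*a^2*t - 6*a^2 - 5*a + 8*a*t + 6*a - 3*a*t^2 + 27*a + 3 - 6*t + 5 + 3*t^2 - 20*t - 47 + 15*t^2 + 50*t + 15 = -4*a^2 + 28*a + t^2*(18 - 3*a) + t*(-2*a^2 + 8*a + 24) - 24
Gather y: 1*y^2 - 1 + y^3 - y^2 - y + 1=y^3 - y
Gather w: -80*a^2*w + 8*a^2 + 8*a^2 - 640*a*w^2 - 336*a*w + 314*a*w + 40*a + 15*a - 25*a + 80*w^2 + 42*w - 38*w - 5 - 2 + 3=16*a^2 + 30*a + w^2*(80 - 640*a) + w*(-80*a^2 - 22*a + 4) - 4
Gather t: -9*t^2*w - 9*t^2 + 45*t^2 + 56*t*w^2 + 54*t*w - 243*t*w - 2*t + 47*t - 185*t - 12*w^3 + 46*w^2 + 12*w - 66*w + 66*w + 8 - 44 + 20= t^2*(36 - 9*w) + t*(56*w^2 - 189*w - 140) - 12*w^3 + 46*w^2 + 12*w - 16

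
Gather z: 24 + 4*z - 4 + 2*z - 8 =6*z + 12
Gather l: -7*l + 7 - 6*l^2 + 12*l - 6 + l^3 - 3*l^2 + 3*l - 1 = l^3 - 9*l^2 + 8*l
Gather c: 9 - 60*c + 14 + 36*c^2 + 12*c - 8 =36*c^2 - 48*c + 15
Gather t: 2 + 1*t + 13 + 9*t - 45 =10*t - 30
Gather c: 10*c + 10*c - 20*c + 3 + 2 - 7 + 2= 0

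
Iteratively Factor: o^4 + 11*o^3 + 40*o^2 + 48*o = (o)*(o^3 + 11*o^2 + 40*o + 48) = o*(o + 4)*(o^2 + 7*o + 12) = o*(o + 3)*(o + 4)*(o + 4)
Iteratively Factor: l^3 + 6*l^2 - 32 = (l + 4)*(l^2 + 2*l - 8) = (l - 2)*(l + 4)*(l + 4)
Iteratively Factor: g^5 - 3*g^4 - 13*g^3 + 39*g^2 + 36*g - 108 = (g + 2)*(g^4 - 5*g^3 - 3*g^2 + 45*g - 54) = (g - 2)*(g + 2)*(g^3 - 3*g^2 - 9*g + 27) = (g - 2)*(g + 2)*(g + 3)*(g^2 - 6*g + 9) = (g - 3)*(g - 2)*(g + 2)*(g + 3)*(g - 3)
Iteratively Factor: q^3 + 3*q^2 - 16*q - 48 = (q + 3)*(q^2 - 16) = (q + 3)*(q + 4)*(q - 4)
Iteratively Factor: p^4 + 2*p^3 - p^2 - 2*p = (p + 2)*(p^3 - p) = (p - 1)*(p + 2)*(p^2 + p) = (p - 1)*(p + 1)*(p + 2)*(p)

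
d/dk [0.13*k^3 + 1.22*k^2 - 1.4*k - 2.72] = 0.39*k^2 + 2.44*k - 1.4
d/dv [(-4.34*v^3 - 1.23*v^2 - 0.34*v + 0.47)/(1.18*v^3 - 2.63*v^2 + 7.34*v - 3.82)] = (1.77635683940025e-15*v^5 + 12.8656*v^4 - 62.9088*v^3 + 38.1502*v^2 + 11.8694*v - 2.151)/(1.3924*v^6 - 6.2068*v^5 + 24.2393*v^4 - 47.6236*v^3 + 73.9688*v^2 - 56.0776*v + 14.5924)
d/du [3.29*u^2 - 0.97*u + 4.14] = 6.58*u - 0.97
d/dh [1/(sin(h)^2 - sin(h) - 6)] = (1 - 2*sin(h))*cos(h)/(sin(h) + cos(h)^2 + 5)^2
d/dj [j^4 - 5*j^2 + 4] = 4*j^3 - 10*j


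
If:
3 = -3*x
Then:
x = -1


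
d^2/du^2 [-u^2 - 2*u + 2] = -2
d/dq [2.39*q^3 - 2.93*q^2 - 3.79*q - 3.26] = 7.17*q^2 - 5.86*q - 3.79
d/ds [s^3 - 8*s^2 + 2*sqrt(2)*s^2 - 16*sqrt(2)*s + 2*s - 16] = 3*s^2 - 16*s + 4*sqrt(2)*s - 16*sqrt(2) + 2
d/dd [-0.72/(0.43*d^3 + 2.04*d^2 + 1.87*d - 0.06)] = (0.9288*d^2 + 2.9376*d + 1.3464)/(0.43*d^3 + 2.04*d^2 + 1.87*d - 0.06)^2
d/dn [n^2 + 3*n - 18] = 2*n + 3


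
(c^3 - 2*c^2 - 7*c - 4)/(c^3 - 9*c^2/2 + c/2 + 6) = 2*(c + 1)/(2*c - 3)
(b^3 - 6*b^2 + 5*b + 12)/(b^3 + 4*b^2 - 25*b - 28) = (b - 3)/(b + 7)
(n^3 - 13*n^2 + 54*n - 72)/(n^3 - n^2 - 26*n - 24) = (n^2 - 7*n + 12)/(n^2 + 5*n + 4)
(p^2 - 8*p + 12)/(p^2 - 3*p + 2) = (p - 6)/(p - 1)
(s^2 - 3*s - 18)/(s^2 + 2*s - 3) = (s - 6)/(s - 1)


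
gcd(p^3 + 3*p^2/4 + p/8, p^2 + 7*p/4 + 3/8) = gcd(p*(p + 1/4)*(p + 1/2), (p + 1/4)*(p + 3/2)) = p + 1/4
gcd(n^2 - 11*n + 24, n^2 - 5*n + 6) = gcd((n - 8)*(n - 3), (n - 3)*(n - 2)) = n - 3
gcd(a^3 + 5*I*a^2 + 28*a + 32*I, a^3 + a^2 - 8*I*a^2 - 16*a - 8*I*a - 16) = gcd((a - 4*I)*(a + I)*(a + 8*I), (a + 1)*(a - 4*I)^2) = a - 4*I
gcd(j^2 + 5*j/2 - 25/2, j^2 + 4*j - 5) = j + 5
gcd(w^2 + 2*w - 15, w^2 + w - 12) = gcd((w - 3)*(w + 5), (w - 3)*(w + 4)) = w - 3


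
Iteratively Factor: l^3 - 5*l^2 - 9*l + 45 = (l - 5)*(l^2 - 9) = (l - 5)*(l - 3)*(l + 3)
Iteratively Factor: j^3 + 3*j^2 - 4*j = (j)*(j^2 + 3*j - 4) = j*(j - 1)*(j + 4)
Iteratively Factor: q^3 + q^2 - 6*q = (q)*(q^2 + q - 6) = q*(q + 3)*(q - 2)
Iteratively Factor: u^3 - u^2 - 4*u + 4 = (u - 2)*(u^2 + u - 2) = (u - 2)*(u + 2)*(u - 1)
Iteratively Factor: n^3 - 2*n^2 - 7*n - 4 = (n + 1)*(n^2 - 3*n - 4) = (n - 4)*(n + 1)*(n + 1)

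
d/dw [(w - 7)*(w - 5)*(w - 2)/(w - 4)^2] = (w^3 - 12*w^2 + 53*w - 96)/(w^3 - 12*w^2 + 48*w - 64)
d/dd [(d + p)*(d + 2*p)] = 2*d + 3*p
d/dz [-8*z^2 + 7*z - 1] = 7 - 16*z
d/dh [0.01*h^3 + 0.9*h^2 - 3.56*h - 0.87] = 0.03*h^2 + 1.8*h - 3.56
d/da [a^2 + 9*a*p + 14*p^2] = 2*a + 9*p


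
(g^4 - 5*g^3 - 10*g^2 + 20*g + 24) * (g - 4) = g^5 - 9*g^4 + 10*g^3 + 60*g^2 - 56*g - 96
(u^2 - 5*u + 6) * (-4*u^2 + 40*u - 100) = -4*u^4 + 60*u^3 - 324*u^2 + 740*u - 600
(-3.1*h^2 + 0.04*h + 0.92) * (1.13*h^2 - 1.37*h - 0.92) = -3.503*h^4 + 4.2922*h^3 + 3.8368*h^2 - 1.2972*h - 0.8464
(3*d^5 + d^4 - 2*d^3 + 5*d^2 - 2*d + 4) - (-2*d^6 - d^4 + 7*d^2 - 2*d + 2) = 2*d^6 + 3*d^5 + 2*d^4 - 2*d^3 - 2*d^2 + 2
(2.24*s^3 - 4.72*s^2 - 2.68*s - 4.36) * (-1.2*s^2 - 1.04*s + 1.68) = -2.688*s^5 + 3.3344*s^4 + 11.888*s^3 + 0.0896000000000017*s^2 + 0.0320000000000009*s - 7.3248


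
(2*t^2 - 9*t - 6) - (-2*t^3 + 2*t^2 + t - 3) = 2*t^3 - 10*t - 3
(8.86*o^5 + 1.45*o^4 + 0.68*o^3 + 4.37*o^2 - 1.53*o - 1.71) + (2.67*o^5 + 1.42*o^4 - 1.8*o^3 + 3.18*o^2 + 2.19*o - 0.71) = 11.53*o^5 + 2.87*o^4 - 1.12*o^3 + 7.55*o^2 + 0.66*o - 2.42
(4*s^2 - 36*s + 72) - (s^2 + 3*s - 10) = 3*s^2 - 39*s + 82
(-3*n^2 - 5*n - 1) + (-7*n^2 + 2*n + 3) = -10*n^2 - 3*n + 2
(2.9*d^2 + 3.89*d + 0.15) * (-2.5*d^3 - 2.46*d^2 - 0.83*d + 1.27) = -7.25*d^5 - 16.859*d^4 - 12.3514*d^3 + 0.0853000000000002*d^2 + 4.8158*d + 0.1905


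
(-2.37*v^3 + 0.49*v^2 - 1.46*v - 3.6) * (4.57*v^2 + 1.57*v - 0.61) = -10.8309*v^5 - 1.4816*v^4 - 4.4572*v^3 - 19.0431*v^2 - 4.7614*v + 2.196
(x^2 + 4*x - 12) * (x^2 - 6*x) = x^4 - 2*x^3 - 36*x^2 + 72*x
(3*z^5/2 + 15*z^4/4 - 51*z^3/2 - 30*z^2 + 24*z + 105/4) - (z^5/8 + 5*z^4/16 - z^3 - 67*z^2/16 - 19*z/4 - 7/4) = 11*z^5/8 + 55*z^4/16 - 49*z^3/2 - 413*z^2/16 + 115*z/4 + 28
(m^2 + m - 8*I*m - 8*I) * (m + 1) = m^3 + 2*m^2 - 8*I*m^2 + m - 16*I*m - 8*I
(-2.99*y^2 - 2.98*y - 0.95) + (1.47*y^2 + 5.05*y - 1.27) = -1.52*y^2 + 2.07*y - 2.22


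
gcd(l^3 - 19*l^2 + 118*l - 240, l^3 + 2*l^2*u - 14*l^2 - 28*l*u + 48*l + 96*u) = l^2 - 14*l + 48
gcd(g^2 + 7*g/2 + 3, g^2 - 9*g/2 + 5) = 1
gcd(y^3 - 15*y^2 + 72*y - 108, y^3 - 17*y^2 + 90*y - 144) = y^2 - 9*y + 18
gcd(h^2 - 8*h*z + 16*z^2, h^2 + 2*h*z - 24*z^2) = -h + 4*z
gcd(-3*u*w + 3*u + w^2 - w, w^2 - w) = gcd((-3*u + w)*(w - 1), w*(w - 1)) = w - 1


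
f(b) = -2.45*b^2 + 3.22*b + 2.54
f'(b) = 3.22 - 4.9*b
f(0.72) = 3.59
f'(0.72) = -0.31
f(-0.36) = 1.06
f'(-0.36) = 4.98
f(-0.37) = 1.01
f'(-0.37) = 5.03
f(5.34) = -50.13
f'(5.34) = -22.95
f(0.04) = 2.66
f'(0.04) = 3.02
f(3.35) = -14.17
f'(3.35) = -13.20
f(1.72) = 0.83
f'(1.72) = -5.21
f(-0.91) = -2.42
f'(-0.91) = 7.68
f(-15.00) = -597.01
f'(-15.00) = 76.72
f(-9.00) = -224.89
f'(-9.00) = 47.32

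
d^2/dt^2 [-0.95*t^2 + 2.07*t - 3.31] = -1.90000000000000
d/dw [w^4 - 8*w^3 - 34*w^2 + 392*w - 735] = 4*w^3 - 24*w^2 - 68*w + 392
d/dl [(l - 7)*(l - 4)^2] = 3*(l - 6)*(l - 4)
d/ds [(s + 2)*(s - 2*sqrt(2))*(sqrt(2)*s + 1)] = 3*sqrt(2)*s^2 - 6*s + 4*sqrt(2)*s - 6 - 2*sqrt(2)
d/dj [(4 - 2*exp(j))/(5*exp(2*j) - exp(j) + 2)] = 10*(exp(j) - 4)*exp(2*j)/(25*exp(4*j) - 10*exp(3*j) + 21*exp(2*j) - 4*exp(j) + 4)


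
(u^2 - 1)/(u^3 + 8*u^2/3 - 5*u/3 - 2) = 3*(u + 1)/(3*u^2 + 11*u + 6)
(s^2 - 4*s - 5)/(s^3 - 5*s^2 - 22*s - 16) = (s - 5)/(s^2 - 6*s - 16)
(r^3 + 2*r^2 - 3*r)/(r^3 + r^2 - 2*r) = (r + 3)/(r + 2)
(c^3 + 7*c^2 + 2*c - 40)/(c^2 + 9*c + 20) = c - 2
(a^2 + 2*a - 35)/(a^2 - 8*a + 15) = (a + 7)/(a - 3)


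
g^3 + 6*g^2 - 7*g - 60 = (g - 3)*(g + 4)*(g + 5)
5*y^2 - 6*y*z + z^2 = (-5*y + z)*(-y + z)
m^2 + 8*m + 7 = (m + 1)*(m + 7)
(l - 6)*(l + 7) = l^2 + l - 42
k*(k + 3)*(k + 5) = k^3 + 8*k^2 + 15*k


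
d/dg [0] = 0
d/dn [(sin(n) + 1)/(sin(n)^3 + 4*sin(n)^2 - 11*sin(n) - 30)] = -(2*sin(n)^3 + 7*sin(n)^2 + 8*sin(n) + 19)*cos(n)/(sin(n)^3 + 4*sin(n)^2 - 11*sin(n) - 30)^2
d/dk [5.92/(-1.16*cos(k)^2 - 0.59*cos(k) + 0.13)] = -(13.7344*cos(k) + 3.4928)*sin(k)/(1.16*cos(k)^2 + 0.59*cos(k) - 0.13)^2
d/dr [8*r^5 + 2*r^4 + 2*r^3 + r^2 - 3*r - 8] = 40*r^4 + 8*r^3 + 6*r^2 + 2*r - 3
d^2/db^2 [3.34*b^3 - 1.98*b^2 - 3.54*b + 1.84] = 20.04*b - 3.96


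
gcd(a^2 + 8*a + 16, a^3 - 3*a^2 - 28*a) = a + 4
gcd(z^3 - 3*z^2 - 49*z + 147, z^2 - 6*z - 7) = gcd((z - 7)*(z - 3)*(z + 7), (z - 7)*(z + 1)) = z - 7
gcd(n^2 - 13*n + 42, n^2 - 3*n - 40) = 1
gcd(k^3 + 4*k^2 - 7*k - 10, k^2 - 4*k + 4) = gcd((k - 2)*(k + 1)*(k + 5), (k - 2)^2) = k - 2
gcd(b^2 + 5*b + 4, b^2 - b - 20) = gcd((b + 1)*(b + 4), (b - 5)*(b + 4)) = b + 4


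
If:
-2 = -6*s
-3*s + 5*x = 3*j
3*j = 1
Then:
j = 1/3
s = 1/3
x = 2/5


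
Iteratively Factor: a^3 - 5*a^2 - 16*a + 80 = (a - 4)*(a^2 - a - 20) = (a - 4)*(a + 4)*(a - 5)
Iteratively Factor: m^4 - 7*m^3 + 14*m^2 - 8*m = (m - 2)*(m^3 - 5*m^2 + 4*m) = (m - 2)*(m - 1)*(m^2 - 4*m) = (m - 4)*(m - 2)*(m - 1)*(m)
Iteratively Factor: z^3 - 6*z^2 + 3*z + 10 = (z - 2)*(z^2 - 4*z - 5) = (z - 2)*(z + 1)*(z - 5)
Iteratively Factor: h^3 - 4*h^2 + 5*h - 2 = (h - 1)*(h^2 - 3*h + 2) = (h - 1)^2*(h - 2)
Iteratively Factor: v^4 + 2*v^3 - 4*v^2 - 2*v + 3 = (v - 1)*(v^3 + 3*v^2 - v - 3) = (v - 1)^2*(v^2 + 4*v + 3) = (v - 1)^2*(v + 3)*(v + 1)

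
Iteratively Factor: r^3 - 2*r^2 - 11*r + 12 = (r + 3)*(r^2 - 5*r + 4) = (r - 1)*(r + 3)*(r - 4)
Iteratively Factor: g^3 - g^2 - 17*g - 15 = (g + 3)*(g^2 - 4*g - 5) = (g - 5)*(g + 3)*(g + 1)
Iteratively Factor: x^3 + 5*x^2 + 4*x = (x + 1)*(x^2 + 4*x) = x*(x + 1)*(x + 4)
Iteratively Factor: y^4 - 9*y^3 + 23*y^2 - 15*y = (y)*(y^3 - 9*y^2 + 23*y - 15) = y*(y - 5)*(y^2 - 4*y + 3) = y*(y - 5)*(y - 1)*(y - 3)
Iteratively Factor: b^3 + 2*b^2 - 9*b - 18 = (b + 2)*(b^2 - 9) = (b - 3)*(b + 2)*(b + 3)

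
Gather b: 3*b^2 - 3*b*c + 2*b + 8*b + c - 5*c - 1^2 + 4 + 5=3*b^2 + b*(10 - 3*c) - 4*c + 8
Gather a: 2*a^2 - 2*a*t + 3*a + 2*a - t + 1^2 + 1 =2*a^2 + a*(5 - 2*t) - t + 2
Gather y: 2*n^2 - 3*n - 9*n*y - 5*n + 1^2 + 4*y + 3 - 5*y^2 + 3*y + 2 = 2*n^2 - 8*n - 5*y^2 + y*(7 - 9*n) + 6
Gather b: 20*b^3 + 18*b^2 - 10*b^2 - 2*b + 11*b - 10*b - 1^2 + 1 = 20*b^3 + 8*b^2 - b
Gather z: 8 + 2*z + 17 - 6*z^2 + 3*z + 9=-6*z^2 + 5*z + 34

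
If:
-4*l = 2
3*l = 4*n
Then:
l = -1/2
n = -3/8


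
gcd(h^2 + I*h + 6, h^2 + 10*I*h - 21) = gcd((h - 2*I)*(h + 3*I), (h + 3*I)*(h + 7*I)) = h + 3*I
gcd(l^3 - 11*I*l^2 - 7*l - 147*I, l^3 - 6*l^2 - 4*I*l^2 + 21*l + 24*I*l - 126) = l^2 - 4*I*l + 21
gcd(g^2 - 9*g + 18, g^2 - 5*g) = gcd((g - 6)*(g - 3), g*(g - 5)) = 1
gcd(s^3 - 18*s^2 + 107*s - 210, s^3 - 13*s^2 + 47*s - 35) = s^2 - 12*s + 35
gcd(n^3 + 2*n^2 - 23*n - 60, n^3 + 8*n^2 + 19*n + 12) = n^2 + 7*n + 12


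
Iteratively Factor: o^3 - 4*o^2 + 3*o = (o - 3)*(o^2 - o) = o*(o - 3)*(o - 1)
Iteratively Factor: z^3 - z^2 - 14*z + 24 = (z + 4)*(z^2 - 5*z + 6) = (z - 2)*(z + 4)*(z - 3)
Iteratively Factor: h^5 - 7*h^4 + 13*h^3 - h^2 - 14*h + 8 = (h - 1)*(h^4 - 6*h^3 + 7*h^2 + 6*h - 8) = (h - 2)*(h - 1)*(h^3 - 4*h^2 - h + 4) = (h - 2)*(h - 1)*(h + 1)*(h^2 - 5*h + 4) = (h - 4)*(h - 2)*(h - 1)*(h + 1)*(h - 1)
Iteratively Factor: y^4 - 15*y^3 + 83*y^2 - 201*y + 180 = (y - 4)*(y^3 - 11*y^2 + 39*y - 45) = (y - 4)*(y - 3)*(y^2 - 8*y + 15) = (y - 4)*(y - 3)^2*(y - 5)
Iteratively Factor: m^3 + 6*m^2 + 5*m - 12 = (m - 1)*(m^2 + 7*m + 12) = (m - 1)*(m + 4)*(m + 3)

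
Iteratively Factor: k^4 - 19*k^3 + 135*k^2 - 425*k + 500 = (k - 4)*(k^3 - 15*k^2 + 75*k - 125) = (k - 5)*(k - 4)*(k^2 - 10*k + 25) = (k - 5)^2*(k - 4)*(k - 5)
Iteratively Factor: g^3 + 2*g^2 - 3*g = (g - 1)*(g^2 + 3*g) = (g - 1)*(g + 3)*(g)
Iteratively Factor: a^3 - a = (a + 1)*(a^2 - a) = a*(a + 1)*(a - 1)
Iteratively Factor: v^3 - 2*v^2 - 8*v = (v + 2)*(v^2 - 4*v) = (v - 4)*(v + 2)*(v)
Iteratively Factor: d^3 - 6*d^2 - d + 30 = (d - 3)*(d^2 - 3*d - 10) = (d - 5)*(d - 3)*(d + 2)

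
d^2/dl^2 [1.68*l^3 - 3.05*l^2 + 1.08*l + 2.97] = 10.08*l - 6.1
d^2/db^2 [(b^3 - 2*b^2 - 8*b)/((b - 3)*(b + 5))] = 30*(b^3 - 12*b^2 + 21*b - 46)/(b^6 + 6*b^5 - 33*b^4 - 172*b^3 + 495*b^2 + 1350*b - 3375)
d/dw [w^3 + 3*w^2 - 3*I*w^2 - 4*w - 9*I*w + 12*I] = 3*w^2 + 6*w*(1 - I) - 4 - 9*I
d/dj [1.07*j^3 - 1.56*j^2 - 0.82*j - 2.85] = 3.21*j^2 - 3.12*j - 0.82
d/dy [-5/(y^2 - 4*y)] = 10*(y - 2)/(y^2*(y - 4)^2)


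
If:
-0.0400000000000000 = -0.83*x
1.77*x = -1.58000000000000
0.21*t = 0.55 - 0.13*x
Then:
No Solution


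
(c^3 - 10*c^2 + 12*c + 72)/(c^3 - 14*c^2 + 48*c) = (c^2 - 4*c - 12)/(c*(c - 8))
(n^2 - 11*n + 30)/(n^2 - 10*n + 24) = (n - 5)/(n - 4)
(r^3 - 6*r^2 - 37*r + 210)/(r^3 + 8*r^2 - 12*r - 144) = (r^2 - 12*r + 35)/(r^2 + 2*r - 24)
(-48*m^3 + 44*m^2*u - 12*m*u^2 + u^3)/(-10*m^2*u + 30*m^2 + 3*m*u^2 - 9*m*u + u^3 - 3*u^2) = (24*m^2 - 10*m*u + u^2)/(5*m*u - 15*m + u^2 - 3*u)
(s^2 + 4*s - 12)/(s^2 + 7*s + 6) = (s - 2)/(s + 1)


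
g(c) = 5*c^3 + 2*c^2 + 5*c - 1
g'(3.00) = 152.00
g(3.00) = 167.00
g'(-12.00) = 2117.00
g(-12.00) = -8413.00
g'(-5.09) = 373.26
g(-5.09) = -633.99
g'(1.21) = 31.80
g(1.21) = 16.84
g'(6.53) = 670.73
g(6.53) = 1509.16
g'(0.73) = 15.91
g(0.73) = 5.66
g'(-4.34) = 270.17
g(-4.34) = -393.76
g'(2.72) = 126.86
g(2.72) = 128.02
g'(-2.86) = 116.25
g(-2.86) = -115.91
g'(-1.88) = 50.50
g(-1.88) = -36.55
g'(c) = 15*c^2 + 4*c + 5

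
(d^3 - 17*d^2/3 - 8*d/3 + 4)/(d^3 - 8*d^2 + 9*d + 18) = (d - 2/3)/(d - 3)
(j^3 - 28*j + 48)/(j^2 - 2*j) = j + 2 - 24/j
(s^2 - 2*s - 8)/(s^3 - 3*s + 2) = (s - 4)/(s^2 - 2*s + 1)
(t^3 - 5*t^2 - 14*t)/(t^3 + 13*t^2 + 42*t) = (t^2 - 5*t - 14)/(t^2 + 13*t + 42)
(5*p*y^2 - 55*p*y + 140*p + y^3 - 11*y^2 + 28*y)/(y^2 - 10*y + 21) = (5*p*y - 20*p + y^2 - 4*y)/(y - 3)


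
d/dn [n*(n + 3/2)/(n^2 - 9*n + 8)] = (-21*n^2 + 32*n + 24)/(2*(n^4 - 18*n^3 + 97*n^2 - 144*n + 64))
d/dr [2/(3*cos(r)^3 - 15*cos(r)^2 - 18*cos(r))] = 2*(3*sin(r) - 6*sin(r)/cos(r)^2 - 10*tan(r))/(3*(sin(r)^2 + 5*cos(r) + 5)^2)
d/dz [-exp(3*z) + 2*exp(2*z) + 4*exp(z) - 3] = (-3*exp(2*z) + 4*exp(z) + 4)*exp(z)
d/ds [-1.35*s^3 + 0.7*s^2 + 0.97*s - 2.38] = -4.05*s^2 + 1.4*s + 0.97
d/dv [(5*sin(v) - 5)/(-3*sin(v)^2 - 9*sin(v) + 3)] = 5*(sin(v)^2 - 2*sin(v) - 2)*cos(v)/(3*(3*sin(v) - cos(v)^2)^2)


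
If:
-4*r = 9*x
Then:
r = -9*x/4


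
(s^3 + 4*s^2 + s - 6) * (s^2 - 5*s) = s^5 - s^4 - 19*s^3 - 11*s^2 + 30*s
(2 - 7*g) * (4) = 8 - 28*g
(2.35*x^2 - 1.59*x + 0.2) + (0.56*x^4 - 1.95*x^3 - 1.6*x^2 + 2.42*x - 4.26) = 0.56*x^4 - 1.95*x^3 + 0.75*x^2 + 0.83*x - 4.06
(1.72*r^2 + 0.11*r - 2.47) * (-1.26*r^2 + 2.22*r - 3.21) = -2.1672*r^4 + 3.6798*r^3 - 2.1648*r^2 - 5.8365*r + 7.9287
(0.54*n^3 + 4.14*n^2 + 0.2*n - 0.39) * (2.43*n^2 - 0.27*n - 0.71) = 1.3122*n^5 + 9.9144*n^4 - 1.0152*n^3 - 3.9411*n^2 - 0.0367*n + 0.2769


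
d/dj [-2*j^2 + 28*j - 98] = 28 - 4*j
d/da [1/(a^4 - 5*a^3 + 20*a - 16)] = (-4*a^3 + 15*a^2 - 20)/(a^4 - 5*a^3 + 20*a - 16)^2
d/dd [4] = 0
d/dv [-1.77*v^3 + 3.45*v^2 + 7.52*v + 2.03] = -5.31*v^2 + 6.9*v + 7.52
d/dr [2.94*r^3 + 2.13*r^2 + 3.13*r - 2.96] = 8.82*r^2 + 4.26*r + 3.13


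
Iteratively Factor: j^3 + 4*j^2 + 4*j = (j)*(j^2 + 4*j + 4) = j*(j + 2)*(j + 2)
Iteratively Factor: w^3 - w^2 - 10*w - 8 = (w + 1)*(w^2 - 2*w - 8) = (w - 4)*(w + 1)*(w + 2)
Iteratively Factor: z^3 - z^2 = (z)*(z^2 - z) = z^2*(z - 1)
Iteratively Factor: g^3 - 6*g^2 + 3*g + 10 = (g - 2)*(g^2 - 4*g - 5) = (g - 5)*(g - 2)*(g + 1)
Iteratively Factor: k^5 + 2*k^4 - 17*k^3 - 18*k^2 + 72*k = (k + 3)*(k^4 - k^3 - 14*k^2 + 24*k) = (k - 2)*(k + 3)*(k^3 + k^2 - 12*k) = (k - 3)*(k - 2)*(k + 3)*(k^2 + 4*k) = (k - 3)*(k - 2)*(k + 3)*(k + 4)*(k)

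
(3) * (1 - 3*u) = 3 - 9*u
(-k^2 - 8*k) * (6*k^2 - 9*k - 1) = -6*k^4 - 39*k^3 + 73*k^2 + 8*k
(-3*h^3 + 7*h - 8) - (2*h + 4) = -3*h^3 + 5*h - 12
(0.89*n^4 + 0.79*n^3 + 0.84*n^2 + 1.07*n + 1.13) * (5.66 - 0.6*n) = -0.534*n^5 + 4.5634*n^4 + 3.9674*n^3 + 4.1124*n^2 + 5.3782*n + 6.3958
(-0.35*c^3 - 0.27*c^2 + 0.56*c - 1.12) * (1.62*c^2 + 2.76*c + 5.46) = -0.567*c^5 - 1.4034*c^4 - 1.749*c^3 - 1.743*c^2 - 0.0335999999999999*c - 6.1152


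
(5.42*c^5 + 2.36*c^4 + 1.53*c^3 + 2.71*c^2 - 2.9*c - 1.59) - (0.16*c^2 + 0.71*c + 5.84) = 5.42*c^5 + 2.36*c^4 + 1.53*c^3 + 2.55*c^2 - 3.61*c - 7.43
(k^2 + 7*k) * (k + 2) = k^3 + 9*k^2 + 14*k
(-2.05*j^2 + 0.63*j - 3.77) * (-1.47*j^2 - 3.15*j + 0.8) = 3.0135*j^4 + 5.5314*j^3 + 1.9174*j^2 + 12.3795*j - 3.016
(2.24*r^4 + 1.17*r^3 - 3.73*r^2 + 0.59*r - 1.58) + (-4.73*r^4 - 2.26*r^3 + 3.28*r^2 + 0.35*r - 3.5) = -2.49*r^4 - 1.09*r^3 - 0.45*r^2 + 0.94*r - 5.08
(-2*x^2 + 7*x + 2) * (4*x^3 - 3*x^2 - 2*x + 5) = -8*x^5 + 34*x^4 - 9*x^3 - 30*x^2 + 31*x + 10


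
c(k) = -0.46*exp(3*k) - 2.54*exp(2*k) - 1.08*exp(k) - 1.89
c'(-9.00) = 0.00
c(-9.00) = -1.89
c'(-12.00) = 0.00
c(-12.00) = -1.89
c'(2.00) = -842.07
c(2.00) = -334.13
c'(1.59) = -290.18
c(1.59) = -122.51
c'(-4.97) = -0.01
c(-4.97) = -1.90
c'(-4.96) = -0.01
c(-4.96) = -1.90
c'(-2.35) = -0.15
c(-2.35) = -2.02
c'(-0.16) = -5.46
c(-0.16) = -4.94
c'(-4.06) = -0.02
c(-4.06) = -1.91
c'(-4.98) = -0.01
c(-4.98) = -1.90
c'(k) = -1.38*exp(3*k) - 5.08*exp(2*k) - 1.08*exp(k)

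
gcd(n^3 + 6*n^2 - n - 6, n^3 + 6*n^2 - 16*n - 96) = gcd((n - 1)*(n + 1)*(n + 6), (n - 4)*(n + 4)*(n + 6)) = n + 6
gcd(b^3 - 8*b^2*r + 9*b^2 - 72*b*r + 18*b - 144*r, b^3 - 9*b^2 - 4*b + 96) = b + 3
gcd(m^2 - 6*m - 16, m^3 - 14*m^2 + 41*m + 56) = m - 8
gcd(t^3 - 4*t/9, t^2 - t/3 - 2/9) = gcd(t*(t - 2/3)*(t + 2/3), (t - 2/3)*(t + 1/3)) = t - 2/3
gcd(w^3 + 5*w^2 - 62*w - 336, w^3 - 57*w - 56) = w^2 - w - 56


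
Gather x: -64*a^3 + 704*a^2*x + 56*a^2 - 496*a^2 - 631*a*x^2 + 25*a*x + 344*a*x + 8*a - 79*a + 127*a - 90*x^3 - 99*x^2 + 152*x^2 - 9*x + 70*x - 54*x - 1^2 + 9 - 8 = -64*a^3 - 440*a^2 + 56*a - 90*x^3 + x^2*(53 - 631*a) + x*(704*a^2 + 369*a + 7)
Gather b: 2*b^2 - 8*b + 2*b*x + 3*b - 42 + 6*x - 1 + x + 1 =2*b^2 + b*(2*x - 5) + 7*x - 42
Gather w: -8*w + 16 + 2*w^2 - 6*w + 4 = 2*w^2 - 14*w + 20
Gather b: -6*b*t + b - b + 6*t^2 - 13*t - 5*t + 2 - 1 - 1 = -6*b*t + 6*t^2 - 18*t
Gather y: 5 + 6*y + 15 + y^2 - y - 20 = y^2 + 5*y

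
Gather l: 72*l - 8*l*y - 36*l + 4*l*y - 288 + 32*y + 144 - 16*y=l*(36 - 4*y) + 16*y - 144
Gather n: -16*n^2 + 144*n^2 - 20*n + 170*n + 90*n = 128*n^2 + 240*n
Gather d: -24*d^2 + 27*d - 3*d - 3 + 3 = -24*d^2 + 24*d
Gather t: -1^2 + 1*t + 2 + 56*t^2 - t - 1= 56*t^2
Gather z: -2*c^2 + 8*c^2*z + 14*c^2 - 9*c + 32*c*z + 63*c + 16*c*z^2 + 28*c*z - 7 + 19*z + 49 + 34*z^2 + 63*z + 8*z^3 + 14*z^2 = 12*c^2 + 54*c + 8*z^3 + z^2*(16*c + 48) + z*(8*c^2 + 60*c + 82) + 42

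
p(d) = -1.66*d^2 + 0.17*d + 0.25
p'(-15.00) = 49.97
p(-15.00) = -375.80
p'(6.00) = -19.75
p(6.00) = -58.49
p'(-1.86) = 6.35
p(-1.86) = -5.81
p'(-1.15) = 3.99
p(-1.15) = -2.14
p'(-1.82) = 6.21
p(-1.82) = -5.56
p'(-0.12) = 0.57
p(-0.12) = 0.21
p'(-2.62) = 8.87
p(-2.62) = -11.59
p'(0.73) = -2.25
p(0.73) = -0.51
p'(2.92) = -9.52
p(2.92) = -13.41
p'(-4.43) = 14.88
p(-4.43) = -33.08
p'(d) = 0.17 - 3.32*d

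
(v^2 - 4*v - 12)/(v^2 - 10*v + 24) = (v + 2)/(v - 4)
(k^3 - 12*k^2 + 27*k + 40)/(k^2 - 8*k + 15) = (k^2 - 7*k - 8)/(k - 3)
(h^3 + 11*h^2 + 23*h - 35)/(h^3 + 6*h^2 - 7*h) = (h + 5)/h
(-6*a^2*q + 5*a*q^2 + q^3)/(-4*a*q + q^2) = (6*a^2 - 5*a*q - q^2)/(4*a - q)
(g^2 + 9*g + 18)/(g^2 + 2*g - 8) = (g^2 + 9*g + 18)/(g^2 + 2*g - 8)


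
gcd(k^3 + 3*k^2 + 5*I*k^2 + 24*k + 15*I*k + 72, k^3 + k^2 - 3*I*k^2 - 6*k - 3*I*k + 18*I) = k^2 + k*(3 - 3*I) - 9*I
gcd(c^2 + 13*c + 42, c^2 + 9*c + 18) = c + 6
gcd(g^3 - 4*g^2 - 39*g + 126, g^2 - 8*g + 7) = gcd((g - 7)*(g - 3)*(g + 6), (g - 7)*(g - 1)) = g - 7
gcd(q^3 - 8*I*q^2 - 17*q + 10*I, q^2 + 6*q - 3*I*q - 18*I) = 1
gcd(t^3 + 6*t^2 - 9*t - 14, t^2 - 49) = t + 7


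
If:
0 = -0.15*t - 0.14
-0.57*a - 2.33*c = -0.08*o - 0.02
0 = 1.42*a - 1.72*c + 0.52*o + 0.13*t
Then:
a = 0.0739348721535712 - 0.250408020517603*o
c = 0.0955933784098858*o - 0.00950338074143157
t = -0.93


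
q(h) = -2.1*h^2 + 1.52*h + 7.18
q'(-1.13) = 6.27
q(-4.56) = -43.42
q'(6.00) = -23.68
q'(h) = 1.52 - 4.2*h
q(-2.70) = -12.23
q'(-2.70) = 12.86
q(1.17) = 6.08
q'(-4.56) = 20.67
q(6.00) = -59.30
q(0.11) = 7.32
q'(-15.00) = 64.52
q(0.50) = 7.42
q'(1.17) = -3.39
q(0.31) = 7.45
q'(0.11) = 1.06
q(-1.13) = 2.78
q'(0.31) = 0.22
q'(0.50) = -0.58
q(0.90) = 6.85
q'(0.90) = -2.26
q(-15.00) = -488.12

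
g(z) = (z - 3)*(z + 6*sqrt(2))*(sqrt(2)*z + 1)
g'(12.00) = 790.60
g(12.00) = 3313.19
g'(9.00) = 470.77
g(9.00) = 1440.22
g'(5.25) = 178.38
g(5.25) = 260.36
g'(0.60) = -18.48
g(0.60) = -40.31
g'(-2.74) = -46.65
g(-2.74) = 94.81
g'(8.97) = 467.96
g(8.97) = 1426.14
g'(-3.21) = -43.02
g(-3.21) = 115.96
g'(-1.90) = -48.48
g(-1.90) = 54.44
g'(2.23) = 29.64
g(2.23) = -34.27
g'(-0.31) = -35.54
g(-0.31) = -15.20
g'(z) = sqrt(2)*(z - 3)*(z + 6*sqrt(2)) + (z - 3)*(sqrt(2)*z + 1) + (z + 6*sqrt(2))*(sqrt(2)*z + 1)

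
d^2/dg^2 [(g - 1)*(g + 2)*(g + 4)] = 6*g + 10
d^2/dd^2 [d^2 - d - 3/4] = 2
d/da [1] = 0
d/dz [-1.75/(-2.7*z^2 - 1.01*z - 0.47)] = (-9.45*z - 1.7675)/(2.7*z^2 + 1.01*z + 0.47)^2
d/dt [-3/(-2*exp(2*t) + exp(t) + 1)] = (3 - 12*exp(t))*exp(t)/(-2*exp(2*t) + exp(t) + 1)^2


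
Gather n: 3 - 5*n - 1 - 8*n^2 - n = -8*n^2 - 6*n + 2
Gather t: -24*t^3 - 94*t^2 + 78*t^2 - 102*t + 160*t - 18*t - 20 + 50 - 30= -24*t^3 - 16*t^2 + 40*t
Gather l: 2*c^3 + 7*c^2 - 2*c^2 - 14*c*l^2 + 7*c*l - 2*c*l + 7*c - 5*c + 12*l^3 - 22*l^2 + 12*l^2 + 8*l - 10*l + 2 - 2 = 2*c^3 + 5*c^2 + 2*c + 12*l^3 + l^2*(-14*c - 10) + l*(5*c - 2)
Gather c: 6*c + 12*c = 18*c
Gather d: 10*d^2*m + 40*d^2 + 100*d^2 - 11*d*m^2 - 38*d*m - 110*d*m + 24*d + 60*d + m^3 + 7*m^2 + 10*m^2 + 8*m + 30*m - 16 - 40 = d^2*(10*m + 140) + d*(-11*m^2 - 148*m + 84) + m^3 + 17*m^2 + 38*m - 56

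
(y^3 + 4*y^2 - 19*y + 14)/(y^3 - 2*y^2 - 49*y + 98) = (y - 1)/(y - 7)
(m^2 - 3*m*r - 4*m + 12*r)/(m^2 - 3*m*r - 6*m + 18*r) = (m - 4)/(m - 6)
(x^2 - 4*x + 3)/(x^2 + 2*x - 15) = (x - 1)/(x + 5)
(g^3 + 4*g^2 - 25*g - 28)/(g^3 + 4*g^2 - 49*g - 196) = (g^2 - 3*g - 4)/(g^2 - 3*g - 28)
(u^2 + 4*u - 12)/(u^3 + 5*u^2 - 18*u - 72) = (u - 2)/(u^2 - u - 12)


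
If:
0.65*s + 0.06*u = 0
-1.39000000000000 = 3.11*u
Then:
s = 0.04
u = -0.45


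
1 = 1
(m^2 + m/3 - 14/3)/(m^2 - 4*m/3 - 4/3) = (3*m + 7)/(3*m + 2)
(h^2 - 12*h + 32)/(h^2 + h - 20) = (h - 8)/(h + 5)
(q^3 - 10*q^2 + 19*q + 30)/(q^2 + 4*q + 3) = (q^2 - 11*q + 30)/(q + 3)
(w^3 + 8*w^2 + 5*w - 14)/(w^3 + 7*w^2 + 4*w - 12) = (w + 7)/(w + 6)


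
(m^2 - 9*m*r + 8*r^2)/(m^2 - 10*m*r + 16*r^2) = (-m + r)/(-m + 2*r)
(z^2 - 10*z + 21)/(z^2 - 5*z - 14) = (z - 3)/(z + 2)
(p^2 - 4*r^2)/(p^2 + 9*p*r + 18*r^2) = (p^2 - 4*r^2)/(p^2 + 9*p*r + 18*r^2)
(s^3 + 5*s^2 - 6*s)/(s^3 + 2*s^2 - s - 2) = s*(s + 6)/(s^2 + 3*s + 2)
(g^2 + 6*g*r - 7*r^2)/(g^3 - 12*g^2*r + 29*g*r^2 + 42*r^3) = (g^2 + 6*g*r - 7*r^2)/(g^3 - 12*g^2*r + 29*g*r^2 + 42*r^3)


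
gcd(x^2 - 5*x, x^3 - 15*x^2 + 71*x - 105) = x - 5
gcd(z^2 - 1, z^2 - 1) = z^2 - 1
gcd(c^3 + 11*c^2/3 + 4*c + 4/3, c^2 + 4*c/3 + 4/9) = c + 2/3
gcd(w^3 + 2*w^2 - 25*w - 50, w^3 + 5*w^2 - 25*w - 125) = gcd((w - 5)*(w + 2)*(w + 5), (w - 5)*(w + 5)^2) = w^2 - 25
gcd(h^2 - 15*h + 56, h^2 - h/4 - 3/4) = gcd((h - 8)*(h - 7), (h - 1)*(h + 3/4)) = 1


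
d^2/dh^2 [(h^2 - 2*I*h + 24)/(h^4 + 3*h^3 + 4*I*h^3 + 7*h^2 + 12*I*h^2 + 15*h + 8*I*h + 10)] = (6*h^8 + 18*h^7 + h^6*(580 - 72*I) + h^5*(2412 + 2784*I) + h^4*(1362 + 12096*I) + h^3*(-9030 + 25144*I) + h^2*(-16068 + 36288*I) + h*(-4464 + 29064*I) + 4248 + 6360*I)/(h^12 + h^11*(9 + 12*I) + 108*I*h^10 + h^9*(-234 + 452*I) + h^8*(-1188 + 1260*I) + h^7*(-3528 + 2940*I) + h^6*(-7490 + 6660*I) + h^5*(-10458 + 13692*I) + h^4*(-7029 + 20916*I) + h^3*(1935 + 20248*I) + h^2*(6930 + 10800*I) + h*(4500 + 2400*I) + 1000)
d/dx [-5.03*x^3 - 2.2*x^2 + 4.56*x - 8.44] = -15.09*x^2 - 4.4*x + 4.56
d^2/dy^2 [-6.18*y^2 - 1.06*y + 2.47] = -12.3600000000000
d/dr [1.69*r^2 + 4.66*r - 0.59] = 3.38*r + 4.66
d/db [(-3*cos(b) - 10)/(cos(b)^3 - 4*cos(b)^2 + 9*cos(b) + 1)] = 16*(-6*cos(b)^3 - 18*cos(b)^2 + 80*cos(b) - 87)*sin(b)/(16*sin(b)^2 + 39*cos(b) + cos(3*b) - 12)^2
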